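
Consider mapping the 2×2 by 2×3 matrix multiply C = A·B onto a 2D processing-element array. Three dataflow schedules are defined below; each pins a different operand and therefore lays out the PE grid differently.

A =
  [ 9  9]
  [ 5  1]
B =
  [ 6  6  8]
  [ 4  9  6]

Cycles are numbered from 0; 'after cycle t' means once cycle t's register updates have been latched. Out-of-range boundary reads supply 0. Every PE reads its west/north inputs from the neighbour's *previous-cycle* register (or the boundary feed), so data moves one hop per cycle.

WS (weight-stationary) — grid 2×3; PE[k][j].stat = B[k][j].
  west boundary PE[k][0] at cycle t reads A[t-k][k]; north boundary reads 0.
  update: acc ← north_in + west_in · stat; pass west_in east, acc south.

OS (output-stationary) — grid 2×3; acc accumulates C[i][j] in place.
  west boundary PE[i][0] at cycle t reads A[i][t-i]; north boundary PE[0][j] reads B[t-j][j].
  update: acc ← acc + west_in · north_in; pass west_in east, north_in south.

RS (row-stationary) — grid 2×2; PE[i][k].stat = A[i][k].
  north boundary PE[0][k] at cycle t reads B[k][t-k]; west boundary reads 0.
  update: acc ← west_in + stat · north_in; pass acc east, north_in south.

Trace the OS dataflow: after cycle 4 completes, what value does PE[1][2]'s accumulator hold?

PE[1][2].acc = 46

Tracing OS — 2×3 array, target PE[1][2]:
  [0] (0,2) acc=0 (h:0 v:0)
  [0] (1,1) acc=0 (h:0 v:0)
  [0] (1,2) acc=0 (h:0 v:0)
  [1] (0,2) acc=0 (h:0 v:0)
  [1] (1,1) acc=0 (h:0 v:0)
  [1] (1,2) acc=0 (h:0 v:0)
  [2] (0,2) acc=72 (h:9 v:8)
  [2] (1,1) acc=30 (h:5 v:6)
  [2] (1,2) acc=0 (h:0 v:0)
  [3] (0,2) acc=126 (h:9 v:6)
  [3] (1,1) acc=39 (h:1 v:9)
  [3] (1,2) acc=40 (h:5 v:8)
  [4] (0,2) acc=126 (h:0 v:0)
  [4] (1,1) acc=39 (h:0 v:0)
  [4] (1,2) acc=46 (h:1 v:6)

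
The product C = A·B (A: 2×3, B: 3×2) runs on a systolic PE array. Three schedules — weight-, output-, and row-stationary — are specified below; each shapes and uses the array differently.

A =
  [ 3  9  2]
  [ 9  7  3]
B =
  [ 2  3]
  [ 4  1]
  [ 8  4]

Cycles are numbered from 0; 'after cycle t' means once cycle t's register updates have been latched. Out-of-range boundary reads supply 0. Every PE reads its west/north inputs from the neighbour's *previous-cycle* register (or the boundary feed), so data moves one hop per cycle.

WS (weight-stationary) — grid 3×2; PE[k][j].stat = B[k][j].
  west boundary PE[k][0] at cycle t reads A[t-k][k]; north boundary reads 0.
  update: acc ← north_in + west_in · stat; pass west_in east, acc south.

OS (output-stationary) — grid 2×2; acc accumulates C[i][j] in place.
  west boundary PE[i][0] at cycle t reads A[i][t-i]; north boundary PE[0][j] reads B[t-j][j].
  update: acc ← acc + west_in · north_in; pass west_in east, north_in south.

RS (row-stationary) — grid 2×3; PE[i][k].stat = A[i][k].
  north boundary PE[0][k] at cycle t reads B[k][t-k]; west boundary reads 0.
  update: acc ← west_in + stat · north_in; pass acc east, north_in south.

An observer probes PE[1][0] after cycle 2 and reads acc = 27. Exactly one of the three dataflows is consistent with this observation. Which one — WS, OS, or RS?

dataflow = RS

WS [3×2] PE[1][0] across cycles:
  after 0 — PE[1][0] acc=0, pass-E 0, pass-S 0
  after 1 — PE[1][0] acc=42, pass-E 9, pass-S 42
  after 2 — PE[1][0] acc=46, pass-E 7, pass-S 46
OS [2×2] PE[1][0] across cycles:
  after 0 — PE[1][0] acc=0, pass-E 0, pass-S 0
  after 1 — PE[1][0] acc=18, pass-E 9, pass-S 2
  after 2 — PE[1][0] acc=46, pass-E 7, pass-S 4
RS [2×3] PE[1][0] across cycles:
  after 0 — PE[1][0] acc=0, pass-E 0, pass-S 0
  after 1 — PE[1][0] acc=18, pass-E 18, pass-S 2
  after 2 — PE[1][0] acc=27, pass-E 27, pass-S 3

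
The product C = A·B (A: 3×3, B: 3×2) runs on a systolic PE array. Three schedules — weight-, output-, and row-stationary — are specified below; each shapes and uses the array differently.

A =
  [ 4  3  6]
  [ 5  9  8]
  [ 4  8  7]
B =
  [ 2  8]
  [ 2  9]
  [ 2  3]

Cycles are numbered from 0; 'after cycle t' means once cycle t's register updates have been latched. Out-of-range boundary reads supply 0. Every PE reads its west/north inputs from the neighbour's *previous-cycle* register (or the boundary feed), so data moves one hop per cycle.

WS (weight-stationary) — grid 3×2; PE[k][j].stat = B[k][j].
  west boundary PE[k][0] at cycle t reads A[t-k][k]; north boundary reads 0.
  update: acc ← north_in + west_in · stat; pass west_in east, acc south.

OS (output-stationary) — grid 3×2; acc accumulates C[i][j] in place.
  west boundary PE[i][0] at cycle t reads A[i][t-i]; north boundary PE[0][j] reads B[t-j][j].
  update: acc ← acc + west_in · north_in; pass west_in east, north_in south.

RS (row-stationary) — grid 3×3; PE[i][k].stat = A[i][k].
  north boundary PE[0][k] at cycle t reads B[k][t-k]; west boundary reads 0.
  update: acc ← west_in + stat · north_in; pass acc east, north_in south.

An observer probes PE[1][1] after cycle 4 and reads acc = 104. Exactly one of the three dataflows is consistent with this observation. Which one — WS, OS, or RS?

dataflow = WS

— WS: 3×2; PE[1][1] trace:
  step 0 · PE1,1: acc=0; fwd→0 fwd↓0
  step 1 · PE1,1: acc=0; fwd→0 fwd↓0
  step 2 · PE1,1: acc=59; fwd→3 fwd↓59
  step 3 · PE1,1: acc=121; fwd→9 fwd↓121
  step 4 · PE1,1: acc=104; fwd→8 fwd↓104
— OS: 3×2; PE[1][1] trace:
  step 0 · PE1,1: acc=0; fwd→0 fwd↓0
  step 1 · PE1,1: acc=0; fwd→0 fwd↓0
  step 2 · PE1,1: acc=40; fwd→5 fwd↓8
  step 3 · PE1,1: acc=121; fwd→9 fwd↓9
  step 4 · PE1,1: acc=145; fwd→8 fwd↓3
— RS: 3×3; PE[1][1] trace:
  step 0 · PE1,1: acc=0; fwd→0 fwd↓0
  step 1 · PE1,1: acc=0; fwd→0 fwd↓0
  step 2 · PE1,1: acc=28; fwd→28 fwd↓2
  step 3 · PE1,1: acc=121; fwd→121 fwd↓9
  step 4 · PE1,1: acc=0; fwd→0 fwd↓0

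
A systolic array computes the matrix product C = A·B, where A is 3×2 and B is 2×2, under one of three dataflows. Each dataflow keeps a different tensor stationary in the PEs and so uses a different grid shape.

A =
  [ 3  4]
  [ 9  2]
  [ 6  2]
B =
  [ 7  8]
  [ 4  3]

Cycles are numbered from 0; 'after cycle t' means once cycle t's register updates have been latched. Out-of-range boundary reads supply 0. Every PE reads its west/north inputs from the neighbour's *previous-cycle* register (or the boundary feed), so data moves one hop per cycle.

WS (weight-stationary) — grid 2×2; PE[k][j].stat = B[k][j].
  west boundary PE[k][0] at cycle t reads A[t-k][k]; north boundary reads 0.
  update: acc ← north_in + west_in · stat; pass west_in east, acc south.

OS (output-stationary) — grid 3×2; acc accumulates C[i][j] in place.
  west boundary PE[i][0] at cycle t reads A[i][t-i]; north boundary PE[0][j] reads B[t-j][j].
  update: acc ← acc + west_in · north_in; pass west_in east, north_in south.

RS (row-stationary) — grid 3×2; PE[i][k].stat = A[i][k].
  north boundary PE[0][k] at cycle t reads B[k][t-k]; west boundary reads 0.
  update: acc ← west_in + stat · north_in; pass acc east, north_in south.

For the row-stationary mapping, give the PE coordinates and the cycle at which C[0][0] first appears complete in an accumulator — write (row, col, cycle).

(row, col, cycle) = (0, 1, 1)

RS: C[0][0] accumulates in PE[0][1]:
  after 0 — PE[0][1] acc=0, pass-E 0, pass-S 0
  after 1 — PE[0][1] acc=37, pass-E 37, pass-S 4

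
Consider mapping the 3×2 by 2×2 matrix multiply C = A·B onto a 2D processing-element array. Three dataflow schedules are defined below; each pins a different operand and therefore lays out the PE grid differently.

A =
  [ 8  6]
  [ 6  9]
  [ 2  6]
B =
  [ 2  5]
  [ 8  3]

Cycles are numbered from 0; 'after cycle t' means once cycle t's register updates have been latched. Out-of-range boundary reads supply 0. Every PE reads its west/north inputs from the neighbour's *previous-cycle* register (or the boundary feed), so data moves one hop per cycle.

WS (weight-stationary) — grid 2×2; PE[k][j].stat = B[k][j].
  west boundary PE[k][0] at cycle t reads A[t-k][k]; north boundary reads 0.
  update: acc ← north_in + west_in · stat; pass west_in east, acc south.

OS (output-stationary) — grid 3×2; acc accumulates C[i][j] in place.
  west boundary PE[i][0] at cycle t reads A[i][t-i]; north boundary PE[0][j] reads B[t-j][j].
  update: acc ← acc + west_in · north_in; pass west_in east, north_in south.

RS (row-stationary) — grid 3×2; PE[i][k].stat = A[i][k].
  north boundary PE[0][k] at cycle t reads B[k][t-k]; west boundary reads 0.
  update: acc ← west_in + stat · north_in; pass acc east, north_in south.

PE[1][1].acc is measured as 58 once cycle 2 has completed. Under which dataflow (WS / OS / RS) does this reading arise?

WS (2×2 grid), PE[1][1]:
  cycle 0: PE[1][1] → acc 0, east 0, south 0
  cycle 1: PE[1][1] → acc 0, east 0, south 0
  cycle 2: PE[1][1] → acc 58, east 6, south 58
OS (3×2 grid), PE[1][1]:
  cycle 0: PE[1][1] → acc 0, east 0, south 0
  cycle 1: PE[1][1] → acc 0, east 0, south 0
  cycle 2: PE[1][1] → acc 30, east 6, south 5
RS (3×2 grid), PE[1][1]:
  cycle 0: PE[1][1] → acc 0, east 0, south 0
  cycle 1: PE[1][1] → acc 0, east 0, south 0
  cycle 2: PE[1][1] → acc 84, east 84, south 8

dataflow = WS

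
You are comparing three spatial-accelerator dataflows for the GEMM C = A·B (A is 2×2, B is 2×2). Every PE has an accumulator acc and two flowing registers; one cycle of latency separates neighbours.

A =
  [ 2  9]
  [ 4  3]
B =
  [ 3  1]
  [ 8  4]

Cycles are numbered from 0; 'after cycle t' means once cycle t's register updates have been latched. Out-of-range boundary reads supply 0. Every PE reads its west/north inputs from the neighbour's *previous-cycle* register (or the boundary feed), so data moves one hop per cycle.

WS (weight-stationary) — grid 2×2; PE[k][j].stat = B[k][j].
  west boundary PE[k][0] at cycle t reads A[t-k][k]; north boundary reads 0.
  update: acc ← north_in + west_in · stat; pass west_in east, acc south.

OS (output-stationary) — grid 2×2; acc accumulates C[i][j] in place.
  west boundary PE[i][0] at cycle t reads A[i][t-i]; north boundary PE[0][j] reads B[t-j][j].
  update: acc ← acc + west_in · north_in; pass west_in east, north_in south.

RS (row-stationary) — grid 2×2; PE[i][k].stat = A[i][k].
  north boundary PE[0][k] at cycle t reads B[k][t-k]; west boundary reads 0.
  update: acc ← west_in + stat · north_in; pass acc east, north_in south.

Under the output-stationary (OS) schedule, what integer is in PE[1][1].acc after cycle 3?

Tracing OS — 2×2 array, target PE[1][1]:
  @0  [0,1]  acc 0  |  →0  ↓0
  @0  [1,0]  acc 0  |  →0  ↓0
  @0  [1,1]  acc 0  |  →0  ↓0
  @1  [0,1]  acc 2  |  →2  ↓1
  @1  [1,0]  acc 12  |  →4  ↓3
  @1  [1,1]  acc 0  |  →0  ↓0
  @2  [0,1]  acc 38  |  →9  ↓4
  @2  [1,0]  acc 36  |  →3  ↓8
  @2  [1,1]  acc 4  |  →4  ↓1
  @3  [0,1]  acc 38  |  →0  ↓0
  @3  [1,0]  acc 36  |  →0  ↓0
  @3  [1,1]  acc 16  |  →3  ↓4

PE[1][1].acc = 16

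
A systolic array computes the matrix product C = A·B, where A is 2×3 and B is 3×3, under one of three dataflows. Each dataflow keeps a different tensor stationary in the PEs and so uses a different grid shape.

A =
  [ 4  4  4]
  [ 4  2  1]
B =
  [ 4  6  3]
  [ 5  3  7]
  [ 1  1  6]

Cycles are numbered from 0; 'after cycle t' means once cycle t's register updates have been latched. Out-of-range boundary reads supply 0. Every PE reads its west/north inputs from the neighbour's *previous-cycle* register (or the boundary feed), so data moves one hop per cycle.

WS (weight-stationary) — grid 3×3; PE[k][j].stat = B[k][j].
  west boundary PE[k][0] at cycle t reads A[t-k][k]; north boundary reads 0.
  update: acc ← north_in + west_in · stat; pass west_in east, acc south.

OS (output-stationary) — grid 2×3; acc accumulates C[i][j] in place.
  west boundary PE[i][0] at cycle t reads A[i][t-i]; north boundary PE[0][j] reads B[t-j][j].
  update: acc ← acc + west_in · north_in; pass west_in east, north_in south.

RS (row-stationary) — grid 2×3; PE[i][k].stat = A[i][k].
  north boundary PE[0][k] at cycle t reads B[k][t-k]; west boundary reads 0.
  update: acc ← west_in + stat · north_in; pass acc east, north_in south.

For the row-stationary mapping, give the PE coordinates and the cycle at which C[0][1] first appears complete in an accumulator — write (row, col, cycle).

RS — PE[0][2] is where C[0][1] collects:
  [0] (0,2) acc=0 (h:0 v:0)
  [1] (0,2) acc=0 (h:0 v:0)
  [2] (0,2) acc=40 (h:40 v:1)
  [3] (0,2) acc=40 (h:40 v:1)

(row, col, cycle) = (0, 2, 3)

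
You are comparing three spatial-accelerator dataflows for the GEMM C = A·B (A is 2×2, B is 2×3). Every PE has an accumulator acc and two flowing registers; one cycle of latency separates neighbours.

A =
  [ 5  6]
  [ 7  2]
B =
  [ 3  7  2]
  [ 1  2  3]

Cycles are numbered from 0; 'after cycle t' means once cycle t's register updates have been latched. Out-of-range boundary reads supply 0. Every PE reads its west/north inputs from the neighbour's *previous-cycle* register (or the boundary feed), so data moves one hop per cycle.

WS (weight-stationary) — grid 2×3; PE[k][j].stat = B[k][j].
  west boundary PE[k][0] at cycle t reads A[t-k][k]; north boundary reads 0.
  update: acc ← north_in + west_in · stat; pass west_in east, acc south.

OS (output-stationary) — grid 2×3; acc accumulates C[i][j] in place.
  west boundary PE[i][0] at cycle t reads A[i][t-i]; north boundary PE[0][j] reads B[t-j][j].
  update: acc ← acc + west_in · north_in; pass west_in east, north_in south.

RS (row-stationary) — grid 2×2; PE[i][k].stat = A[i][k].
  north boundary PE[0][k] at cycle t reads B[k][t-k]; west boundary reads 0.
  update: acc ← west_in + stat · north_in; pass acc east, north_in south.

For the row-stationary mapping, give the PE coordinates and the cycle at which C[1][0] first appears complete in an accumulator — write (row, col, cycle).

Under RS, C[1][0] lands at PE[1][1]:
  [0] (1,1) acc=0 (h:0 v:0)
  [1] (1,1) acc=0 (h:0 v:0)
  [2] (1,1) acc=23 (h:23 v:1)

(row, col, cycle) = (1, 1, 2)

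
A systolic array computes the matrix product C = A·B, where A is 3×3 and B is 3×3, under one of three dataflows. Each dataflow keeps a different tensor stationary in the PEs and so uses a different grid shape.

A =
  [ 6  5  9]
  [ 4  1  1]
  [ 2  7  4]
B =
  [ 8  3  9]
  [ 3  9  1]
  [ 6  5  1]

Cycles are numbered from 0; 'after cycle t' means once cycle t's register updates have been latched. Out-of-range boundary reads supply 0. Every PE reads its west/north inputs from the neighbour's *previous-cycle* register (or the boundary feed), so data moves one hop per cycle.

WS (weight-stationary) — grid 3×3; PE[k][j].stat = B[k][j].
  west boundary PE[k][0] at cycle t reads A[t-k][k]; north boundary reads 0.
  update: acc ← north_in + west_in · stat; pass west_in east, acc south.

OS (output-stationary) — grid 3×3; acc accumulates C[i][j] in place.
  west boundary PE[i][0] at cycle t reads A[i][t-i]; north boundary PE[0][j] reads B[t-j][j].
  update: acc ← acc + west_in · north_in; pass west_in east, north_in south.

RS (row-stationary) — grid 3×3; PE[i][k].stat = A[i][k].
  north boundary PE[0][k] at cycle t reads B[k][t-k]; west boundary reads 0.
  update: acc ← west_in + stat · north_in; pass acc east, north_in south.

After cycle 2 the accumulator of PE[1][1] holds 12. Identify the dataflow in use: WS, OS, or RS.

— WS: 3×3; PE[1][1] trace:
  [0] (1,1) acc=0 (h:0 v:0)
  [1] (1,1) acc=0 (h:0 v:0)
  [2] (1,1) acc=63 (h:5 v:63)
— OS: 3×3; PE[1][1] trace:
  [0] (1,1) acc=0 (h:0 v:0)
  [1] (1,1) acc=0 (h:0 v:0)
  [2] (1,1) acc=12 (h:4 v:3)
— RS: 3×3; PE[1][1] trace:
  [0] (1,1) acc=0 (h:0 v:0)
  [1] (1,1) acc=0 (h:0 v:0)
  [2] (1,1) acc=35 (h:35 v:3)

dataflow = OS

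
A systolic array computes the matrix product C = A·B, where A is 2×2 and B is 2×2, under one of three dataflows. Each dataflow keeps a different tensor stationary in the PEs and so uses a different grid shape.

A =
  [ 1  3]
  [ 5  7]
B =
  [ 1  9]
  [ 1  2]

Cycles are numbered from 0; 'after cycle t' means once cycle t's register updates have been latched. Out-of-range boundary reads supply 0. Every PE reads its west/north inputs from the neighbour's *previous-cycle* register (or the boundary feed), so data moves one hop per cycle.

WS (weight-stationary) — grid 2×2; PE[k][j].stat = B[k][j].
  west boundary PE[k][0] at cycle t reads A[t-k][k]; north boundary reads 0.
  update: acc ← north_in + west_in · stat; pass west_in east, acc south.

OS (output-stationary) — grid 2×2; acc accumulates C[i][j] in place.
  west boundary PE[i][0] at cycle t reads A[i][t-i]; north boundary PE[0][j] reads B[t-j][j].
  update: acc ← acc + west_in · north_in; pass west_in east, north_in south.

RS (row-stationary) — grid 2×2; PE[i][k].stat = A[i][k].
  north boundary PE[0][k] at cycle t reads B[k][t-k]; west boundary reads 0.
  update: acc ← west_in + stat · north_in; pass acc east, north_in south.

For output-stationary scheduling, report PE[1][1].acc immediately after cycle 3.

PE[1][1].acc = 59

Tracing OS — 2×2 array, target PE[1][1]:
  [0] (0,1) acc=0 (h:0 v:0)
  [0] (1,0) acc=0 (h:0 v:0)
  [0] (1,1) acc=0 (h:0 v:0)
  [1] (0,1) acc=9 (h:1 v:9)
  [1] (1,0) acc=5 (h:5 v:1)
  [1] (1,1) acc=0 (h:0 v:0)
  [2] (0,1) acc=15 (h:3 v:2)
  [2] (1,0) acc=12 (h:7 v:1)
  [2] (1,1) acc=45 (h:5 v:9)
  [3] (0,1) acc=15 (h:0 v:0)
  [3] (1,0) acc=12 (h:0 v:0)
  [3] (1,1) acc=59 (h:7 v:2)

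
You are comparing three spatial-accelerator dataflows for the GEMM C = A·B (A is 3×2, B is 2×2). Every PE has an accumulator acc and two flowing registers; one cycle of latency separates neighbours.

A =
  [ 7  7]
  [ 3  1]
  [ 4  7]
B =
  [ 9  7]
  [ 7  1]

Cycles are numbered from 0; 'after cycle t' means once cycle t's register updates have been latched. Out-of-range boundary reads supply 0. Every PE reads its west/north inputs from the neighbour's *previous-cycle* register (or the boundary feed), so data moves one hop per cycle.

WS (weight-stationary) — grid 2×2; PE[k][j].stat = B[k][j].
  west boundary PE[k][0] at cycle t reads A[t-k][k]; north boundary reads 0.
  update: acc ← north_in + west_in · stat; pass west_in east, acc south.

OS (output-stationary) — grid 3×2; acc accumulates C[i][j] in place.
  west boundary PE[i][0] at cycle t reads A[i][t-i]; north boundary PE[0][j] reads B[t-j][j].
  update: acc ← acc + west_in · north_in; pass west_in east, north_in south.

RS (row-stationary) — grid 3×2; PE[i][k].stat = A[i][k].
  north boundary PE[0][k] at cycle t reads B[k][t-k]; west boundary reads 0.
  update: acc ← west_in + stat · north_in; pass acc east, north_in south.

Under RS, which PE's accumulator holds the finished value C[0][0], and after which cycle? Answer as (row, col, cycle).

(row, col, cycle) = (0, 1, 1)

Under RS, C[0][0] lands at PE[0][1]:
  @0  [0,1]  acc 0  |  →0  ↓0
  @1  [0,1]  acc 112  |  →112  ↓7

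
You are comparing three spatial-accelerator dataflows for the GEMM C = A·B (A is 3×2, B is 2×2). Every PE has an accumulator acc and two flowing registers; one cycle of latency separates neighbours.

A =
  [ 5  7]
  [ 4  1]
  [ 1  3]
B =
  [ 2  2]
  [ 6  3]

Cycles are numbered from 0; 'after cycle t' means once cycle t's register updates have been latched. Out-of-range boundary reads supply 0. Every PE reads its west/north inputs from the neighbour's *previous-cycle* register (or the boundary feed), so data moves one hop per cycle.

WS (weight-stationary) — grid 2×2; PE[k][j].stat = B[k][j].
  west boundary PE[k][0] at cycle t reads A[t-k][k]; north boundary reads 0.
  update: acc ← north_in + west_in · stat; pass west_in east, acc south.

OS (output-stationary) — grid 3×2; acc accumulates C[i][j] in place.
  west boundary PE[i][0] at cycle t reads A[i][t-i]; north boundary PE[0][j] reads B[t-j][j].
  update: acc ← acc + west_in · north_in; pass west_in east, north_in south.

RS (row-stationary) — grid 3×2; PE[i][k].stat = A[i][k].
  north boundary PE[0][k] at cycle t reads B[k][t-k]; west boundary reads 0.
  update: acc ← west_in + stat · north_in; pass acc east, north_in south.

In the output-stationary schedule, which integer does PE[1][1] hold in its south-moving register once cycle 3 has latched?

register = 3

OS on a 3×2 grid — tracing PE[1][1] and its feeders:
  after 0 — PE[0][1] acc=0, pass-E 0, pass-S 0
  after 0 — PE[1][0] acc=0, pass-E 0, pass-S 0
  after 0 — PE[1][1] acc=0, pass-E 0, pass-S 0
  after 1 — PE[0][1] acc=10, pass-E 5, pass-S 2
  after 1 — PE[1][0] acc=8, pass-E 4, pass-S 2
  after 1 — PE[1][1] acc=0, pass-E 0, pass-S 0
  after 2 — PE[0][1] acc=31, pass-E 7, pass-S 3
  after 2 — PE[1][0] acc=14, pass-E 1, pass-S 6
  after 2 — PE[1][1] acc=8, pass-E 4, pass-S 2
  after 3 — PE[0][1] acc=31, pass-E 0, pass-S 0
  after 3 — PE[1][0] acc=14, pass-E 0, pass-S 0
  after 3 — PE[1][1] acc=11, pass-E 1, pass-S 3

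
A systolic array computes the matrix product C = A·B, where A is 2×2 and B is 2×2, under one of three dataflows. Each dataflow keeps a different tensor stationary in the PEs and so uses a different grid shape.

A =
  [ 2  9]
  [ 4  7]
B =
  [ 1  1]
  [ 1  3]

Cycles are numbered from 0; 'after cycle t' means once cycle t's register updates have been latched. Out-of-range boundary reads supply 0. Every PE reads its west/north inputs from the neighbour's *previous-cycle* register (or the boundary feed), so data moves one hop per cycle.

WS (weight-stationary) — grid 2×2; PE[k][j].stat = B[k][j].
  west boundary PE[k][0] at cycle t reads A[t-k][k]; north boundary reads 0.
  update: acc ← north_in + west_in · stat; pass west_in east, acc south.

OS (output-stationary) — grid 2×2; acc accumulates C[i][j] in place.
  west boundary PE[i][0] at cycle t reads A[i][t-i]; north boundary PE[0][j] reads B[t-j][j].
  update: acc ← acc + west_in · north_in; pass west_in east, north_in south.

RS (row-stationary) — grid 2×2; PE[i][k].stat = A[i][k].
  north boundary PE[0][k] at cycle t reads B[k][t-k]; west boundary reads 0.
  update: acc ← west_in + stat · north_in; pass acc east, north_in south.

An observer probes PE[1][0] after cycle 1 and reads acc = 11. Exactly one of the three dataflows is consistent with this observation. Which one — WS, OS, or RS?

dataflow = WS

WS [2×2] PE[1][0] across cycles:
  [0] (1,0) acc=0 (h:0 v:0)
  [1] (1,0) acc=11 (h:9 v:11)
OS [2×2] PE[1][0] across cycles:
  [0] (1,0) acc=0 (h:0 v:0)
  [1] (1,0) acc=4 (h:4 v:1)
RS [2×2] PE[1][0] across cycles:
  [0] (1,0) acc=0 (h:0 v:0)
  [1] (1,0) acc=4 (h:4 v:1)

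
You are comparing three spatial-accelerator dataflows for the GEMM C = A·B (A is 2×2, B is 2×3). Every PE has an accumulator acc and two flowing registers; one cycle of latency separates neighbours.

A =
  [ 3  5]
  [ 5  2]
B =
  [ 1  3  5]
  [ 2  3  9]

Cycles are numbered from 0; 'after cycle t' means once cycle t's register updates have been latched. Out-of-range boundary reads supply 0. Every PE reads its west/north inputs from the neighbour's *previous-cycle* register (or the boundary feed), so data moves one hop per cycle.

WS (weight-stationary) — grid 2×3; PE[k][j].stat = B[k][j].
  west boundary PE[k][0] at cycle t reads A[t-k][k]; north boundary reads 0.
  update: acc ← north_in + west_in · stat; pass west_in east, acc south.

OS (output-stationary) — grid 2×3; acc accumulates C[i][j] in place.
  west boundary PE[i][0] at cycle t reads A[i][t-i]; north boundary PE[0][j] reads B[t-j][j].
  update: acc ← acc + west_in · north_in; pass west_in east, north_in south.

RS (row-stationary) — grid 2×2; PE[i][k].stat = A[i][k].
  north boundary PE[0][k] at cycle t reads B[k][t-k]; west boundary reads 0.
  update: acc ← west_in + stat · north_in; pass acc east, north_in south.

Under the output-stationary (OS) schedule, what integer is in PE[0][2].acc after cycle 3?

OS on a 2×3 grid — tracing PE[0][2] and its feeders:
  @0  [0,1]  acc 0  |  →0  ↓0
  @0  [0,2]  acc 0  |  →0  ↓0
  @1  [0,1]  acc 9  |  →3  ↓3
  @1  [0,2]  acc 0  |  →0  ↓0
  @2  [0,1]  acc 24  |  →5  ↓3
  @2  [0,2]  acc 15  |  →3  ↓5
  @3  [0,1]  acc 24  |  →0  ↓0
  @3  [0,2]  acc 60  |  →5  ↓9

PE[0][2].acc = 60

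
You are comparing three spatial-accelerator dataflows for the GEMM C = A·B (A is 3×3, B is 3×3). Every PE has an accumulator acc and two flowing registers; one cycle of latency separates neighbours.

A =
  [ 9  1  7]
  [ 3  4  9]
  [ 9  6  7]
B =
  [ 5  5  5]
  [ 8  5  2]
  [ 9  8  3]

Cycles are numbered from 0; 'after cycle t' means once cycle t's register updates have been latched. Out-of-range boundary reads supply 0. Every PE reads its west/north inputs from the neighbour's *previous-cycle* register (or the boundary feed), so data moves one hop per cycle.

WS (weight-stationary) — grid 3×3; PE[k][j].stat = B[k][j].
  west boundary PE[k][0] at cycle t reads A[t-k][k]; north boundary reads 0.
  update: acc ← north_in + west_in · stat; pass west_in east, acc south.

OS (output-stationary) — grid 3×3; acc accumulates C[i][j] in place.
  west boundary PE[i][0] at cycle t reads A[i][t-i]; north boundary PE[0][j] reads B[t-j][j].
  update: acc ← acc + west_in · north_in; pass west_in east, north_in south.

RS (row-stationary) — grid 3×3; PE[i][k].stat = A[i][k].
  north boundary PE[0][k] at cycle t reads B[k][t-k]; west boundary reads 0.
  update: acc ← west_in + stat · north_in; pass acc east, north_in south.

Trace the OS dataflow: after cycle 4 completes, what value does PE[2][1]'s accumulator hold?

Tracing OS — 3×3 array, target PE[2][1]:
  step 0 · PE1,1: acc=0; fwd→0 fwd↓0
  step 0 · PE2,0: acc=0; fwd→0 fwd↓0
  step 0 · PE2,1: acc=0; fwd→0 fwd↓0
  step 1 · PE1,1: acc=0; fwd→0 fwd↓0
  step 1 · PE2,0: acc=0; fwd→0 fwd↓0
  step 1 · PE2,1: acc=0; fwd→0 fwd↓0
  step 2 · PE1,1: acc=15; fwd→3 fwd↓5
  step 2 · PE2,0: acc=45; fwd→9 fwd↓5
  step 2 · PE2,1: acc=0; fwd→0 fwd↓0
  step 3 · PE1,1: acc=35; fwd→4 fwd↓5
  step 3 · PE2,0: acc=93; fwd→6 fwd↓8
  step 3 · PE2,1: acc=45; fwd→9 fwd↓5
  step 4 · PE1,1: acc=107; fwd→9 fwd↓8
  step 4 · PE2,0: acc=156; fwd→7 fwd↓9
  step 4 · PE2,1: acc=75; fwd→6 fwd↓5

PE[2][1].acc = 75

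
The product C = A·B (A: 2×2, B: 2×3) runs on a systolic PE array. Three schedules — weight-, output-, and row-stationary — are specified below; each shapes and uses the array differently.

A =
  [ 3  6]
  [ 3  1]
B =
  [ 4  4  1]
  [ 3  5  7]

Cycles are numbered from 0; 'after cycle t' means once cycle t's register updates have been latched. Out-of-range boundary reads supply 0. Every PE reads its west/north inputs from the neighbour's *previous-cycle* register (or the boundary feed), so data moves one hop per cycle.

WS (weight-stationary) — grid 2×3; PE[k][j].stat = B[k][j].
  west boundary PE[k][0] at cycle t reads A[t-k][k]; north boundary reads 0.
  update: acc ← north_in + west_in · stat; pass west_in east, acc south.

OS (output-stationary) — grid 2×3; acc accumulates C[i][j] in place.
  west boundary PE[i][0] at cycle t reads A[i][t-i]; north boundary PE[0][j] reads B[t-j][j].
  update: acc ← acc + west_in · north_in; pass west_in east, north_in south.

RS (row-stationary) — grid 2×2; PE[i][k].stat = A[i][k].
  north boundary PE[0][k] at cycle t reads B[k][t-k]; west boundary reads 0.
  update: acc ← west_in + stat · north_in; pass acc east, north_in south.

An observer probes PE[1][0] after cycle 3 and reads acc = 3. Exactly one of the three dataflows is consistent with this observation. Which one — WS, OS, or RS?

dataflow = RS

WS [2×3] PE[1][0] across cycles:
  step 0 · PE1,0: acc=0; fwd→0 fwd↓0
  step 1 · PE1,0: acc=30; fwd→6 fwd↓30
  step 2 · PE1,0: acc=15; fwd→1 fwd↓15
  step 3 · PE1,0: acc=0; fwd→0 fwd↓0
OS [2×3] PE[1][0] across cycles:
  step 0 · PE1,0: acc=0; fwd→0 fwd↓0
  step 1 · PE1,0: acc=12; fwd→3 fwd↓4
  step 2 · PE1,0: acc=15; fwd→1 fwd↓3
  step 3 · PE1,0: acc=15; fwd→0 fwd↓0
RS [2×2] PE[1][0] across cycles:
  step 0 · PE1,0: acc=0; fwd→0 fwd↓0
  step 1 · PE1,0: acc=12; fwd→12 fwd↓4
  step 2 · PE1,0: acc=12; fwd→12 fwd↓4
  step 3 · PE1,0: acc=3; fwd→3 fwd↓1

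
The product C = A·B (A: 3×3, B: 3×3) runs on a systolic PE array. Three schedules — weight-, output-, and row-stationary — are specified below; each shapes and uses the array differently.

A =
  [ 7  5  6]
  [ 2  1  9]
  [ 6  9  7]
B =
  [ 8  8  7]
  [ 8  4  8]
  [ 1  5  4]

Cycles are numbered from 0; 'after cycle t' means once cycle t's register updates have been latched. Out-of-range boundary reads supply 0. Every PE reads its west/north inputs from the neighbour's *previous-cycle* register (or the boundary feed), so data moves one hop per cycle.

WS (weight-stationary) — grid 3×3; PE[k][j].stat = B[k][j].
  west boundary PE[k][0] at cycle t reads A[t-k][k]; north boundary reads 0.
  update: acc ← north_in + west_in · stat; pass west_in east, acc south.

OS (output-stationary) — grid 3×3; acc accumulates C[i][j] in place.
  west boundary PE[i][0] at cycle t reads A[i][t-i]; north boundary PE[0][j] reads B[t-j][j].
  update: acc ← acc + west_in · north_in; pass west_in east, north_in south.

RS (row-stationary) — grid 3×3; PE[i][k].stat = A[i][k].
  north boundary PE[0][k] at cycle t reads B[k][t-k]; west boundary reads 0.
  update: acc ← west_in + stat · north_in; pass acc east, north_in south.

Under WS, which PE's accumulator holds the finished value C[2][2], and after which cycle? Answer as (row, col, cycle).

(row, col, cycle) = (2, 2, 6)

WS — PE[2][2] is where C[2][2] collects:
  after 0 — PE[2][2] acc=0, pass-E 0, pass-S 0
  after 1 — PE[2][2] acc=0, pass-E 0, pass-S 0
  after 2 — PE[2][2] acc=0, pass-E 0, pass-S 0
  after 3 — PE[2][2] acc=0, pass-E 0, pass-S 0
  after 4 — PE[2][2] acc=113, pass-E 6, pass-S 113
  after 5 — PE[2][2] acc=58, pass-E 9, pass-S 58
  after 6 — PE[2][2] acc=142, pass-E 7, pass-S 142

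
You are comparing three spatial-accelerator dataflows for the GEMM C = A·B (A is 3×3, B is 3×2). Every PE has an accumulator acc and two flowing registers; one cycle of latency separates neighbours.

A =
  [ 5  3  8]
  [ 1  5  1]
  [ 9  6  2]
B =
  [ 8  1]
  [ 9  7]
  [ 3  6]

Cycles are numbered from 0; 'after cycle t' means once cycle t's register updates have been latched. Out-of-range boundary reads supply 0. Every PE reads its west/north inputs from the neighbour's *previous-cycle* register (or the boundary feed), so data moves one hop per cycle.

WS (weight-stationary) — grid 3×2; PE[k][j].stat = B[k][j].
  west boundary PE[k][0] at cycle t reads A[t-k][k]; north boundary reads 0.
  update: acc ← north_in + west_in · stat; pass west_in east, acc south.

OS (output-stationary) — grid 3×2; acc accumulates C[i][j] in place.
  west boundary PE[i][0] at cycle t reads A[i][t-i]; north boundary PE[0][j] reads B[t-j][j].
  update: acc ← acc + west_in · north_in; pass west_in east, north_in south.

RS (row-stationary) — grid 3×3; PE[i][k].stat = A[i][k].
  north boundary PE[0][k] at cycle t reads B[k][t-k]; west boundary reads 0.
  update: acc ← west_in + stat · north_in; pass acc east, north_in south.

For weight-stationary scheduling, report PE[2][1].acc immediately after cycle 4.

WS 3×2: PE[2][1] cycle-by-cycle (with neighbour feeds):
  [0] (1,1) acc=0 (h:0 v:0)
  [0] (2,0) acc=0 (h:0 v:0)
  [0] (2,1) acc=0 (h:0 v:0)
  [1] (1,1) acc=0 (h:0 v:0)
  [1] (2,0) acc=0 (h:0 v:0)
  [1] (2,1) acc=0 (h:0 v:0)
  [2] (1,1) acc=26 (h:3 v:26)
  [2] (2,0) acc=91 (h:8 v:91)
  [2] (2,1) acc=0 (h:0 v:0)
  [3] (1,1) acc=36 (h:5 v:36)
  [3] (2,0) acc=56 (h:1 v:56)
  [3] (2,1) acc=74 (h:8 v:74)
  [4] (1,1) acc=51 (h:6 v:51)
  [4] (2,0) acc=132 (h:2 v:132)
  [4] (2,1) acc=42 (h:1 v:42)

PE[2][1].acc = 42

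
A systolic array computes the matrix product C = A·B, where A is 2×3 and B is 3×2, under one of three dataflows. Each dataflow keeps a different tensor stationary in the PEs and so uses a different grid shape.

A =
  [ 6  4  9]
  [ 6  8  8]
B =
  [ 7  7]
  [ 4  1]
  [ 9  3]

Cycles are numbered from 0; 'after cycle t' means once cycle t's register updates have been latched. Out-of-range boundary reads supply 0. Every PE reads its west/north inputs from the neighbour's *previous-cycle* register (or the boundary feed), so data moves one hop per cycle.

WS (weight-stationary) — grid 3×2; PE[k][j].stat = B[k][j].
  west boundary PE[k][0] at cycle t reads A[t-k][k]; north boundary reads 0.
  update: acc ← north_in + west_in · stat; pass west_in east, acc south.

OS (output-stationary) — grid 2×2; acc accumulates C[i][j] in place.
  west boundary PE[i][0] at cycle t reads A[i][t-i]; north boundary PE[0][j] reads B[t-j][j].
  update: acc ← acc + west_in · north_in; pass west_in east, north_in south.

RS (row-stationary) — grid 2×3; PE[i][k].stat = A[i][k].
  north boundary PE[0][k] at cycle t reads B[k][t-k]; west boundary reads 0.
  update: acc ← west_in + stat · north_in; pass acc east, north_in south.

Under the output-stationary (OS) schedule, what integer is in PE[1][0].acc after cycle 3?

PE[1][0].acc = 146

Tracing OS — 2×2 array, target PE[1][0]:
  @0  [0,0]  acc 42  |  →6  ↓7
  @0  [1,0]  acc 0  |  →0  ↓0
  @1  [0,0]  acc 58  |  →4  ↓4
  @1  [1,0]  acc 42  |  →6  ↓7
  @2  [0,0]  acc 139  |  →9  ↓9
  @2  [1,0]  acc 74  |  →8  ↓4
  @3  [0,0]  acc 139  |  →0  ↓0
  @3  [1,0]  acc 146  |  →8  ↓9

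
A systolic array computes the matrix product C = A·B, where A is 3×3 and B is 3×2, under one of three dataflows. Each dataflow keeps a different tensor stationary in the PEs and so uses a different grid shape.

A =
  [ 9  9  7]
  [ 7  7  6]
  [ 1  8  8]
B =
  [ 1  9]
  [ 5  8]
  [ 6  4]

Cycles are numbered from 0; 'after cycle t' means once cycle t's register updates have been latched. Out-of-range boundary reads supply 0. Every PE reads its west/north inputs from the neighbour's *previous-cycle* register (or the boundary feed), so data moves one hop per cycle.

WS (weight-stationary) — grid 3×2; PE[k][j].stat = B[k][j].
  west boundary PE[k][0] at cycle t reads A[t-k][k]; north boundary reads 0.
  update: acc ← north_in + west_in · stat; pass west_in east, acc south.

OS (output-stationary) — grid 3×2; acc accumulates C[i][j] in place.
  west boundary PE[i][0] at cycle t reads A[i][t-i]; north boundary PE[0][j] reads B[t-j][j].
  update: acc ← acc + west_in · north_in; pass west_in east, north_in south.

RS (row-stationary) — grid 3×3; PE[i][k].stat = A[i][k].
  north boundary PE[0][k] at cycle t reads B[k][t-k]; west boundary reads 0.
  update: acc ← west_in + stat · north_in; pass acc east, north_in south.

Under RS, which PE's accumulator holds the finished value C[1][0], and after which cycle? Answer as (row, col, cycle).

RS: C[1][0] accumulates in PE[1][2]:
  [0] (1,2) acc=0 (h:0 v:0)
  [1] (1,2) acc=0 (h:0 v:0)
  [2] (1,2) acc=0 (h:0 v:0)
  [3] (1,2) acc=78 (h:78 v:6)

(row, col, cycle) = (1, 2, 3)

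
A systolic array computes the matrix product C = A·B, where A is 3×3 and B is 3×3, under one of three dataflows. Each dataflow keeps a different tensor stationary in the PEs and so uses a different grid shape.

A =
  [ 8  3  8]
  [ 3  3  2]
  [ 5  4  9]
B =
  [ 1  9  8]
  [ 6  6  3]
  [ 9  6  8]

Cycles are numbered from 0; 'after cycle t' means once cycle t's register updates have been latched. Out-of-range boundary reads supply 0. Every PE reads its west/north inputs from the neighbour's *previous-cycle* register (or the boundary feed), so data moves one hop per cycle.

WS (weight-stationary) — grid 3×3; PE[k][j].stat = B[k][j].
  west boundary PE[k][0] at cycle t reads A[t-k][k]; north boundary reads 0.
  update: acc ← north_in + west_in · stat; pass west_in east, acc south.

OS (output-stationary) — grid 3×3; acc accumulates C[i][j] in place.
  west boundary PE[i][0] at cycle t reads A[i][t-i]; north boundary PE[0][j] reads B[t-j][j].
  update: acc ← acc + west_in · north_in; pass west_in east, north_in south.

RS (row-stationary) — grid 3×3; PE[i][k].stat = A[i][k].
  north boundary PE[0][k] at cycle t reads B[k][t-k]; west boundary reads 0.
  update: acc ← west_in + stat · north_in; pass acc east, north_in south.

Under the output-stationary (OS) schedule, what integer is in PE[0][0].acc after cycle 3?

Tracing OS — 3×3 array, target PE[0][0]:
  @0  [0,0]  acc 8  |  →8  ↓1
  @1  [0,0]  acc 26  |  →3  ↓6
  @2  [0,0]  acc 98  |  →8  ↓9
  @3  [0,0]  acc 98  |  →0  ↓0

PE[0][0].acc = 98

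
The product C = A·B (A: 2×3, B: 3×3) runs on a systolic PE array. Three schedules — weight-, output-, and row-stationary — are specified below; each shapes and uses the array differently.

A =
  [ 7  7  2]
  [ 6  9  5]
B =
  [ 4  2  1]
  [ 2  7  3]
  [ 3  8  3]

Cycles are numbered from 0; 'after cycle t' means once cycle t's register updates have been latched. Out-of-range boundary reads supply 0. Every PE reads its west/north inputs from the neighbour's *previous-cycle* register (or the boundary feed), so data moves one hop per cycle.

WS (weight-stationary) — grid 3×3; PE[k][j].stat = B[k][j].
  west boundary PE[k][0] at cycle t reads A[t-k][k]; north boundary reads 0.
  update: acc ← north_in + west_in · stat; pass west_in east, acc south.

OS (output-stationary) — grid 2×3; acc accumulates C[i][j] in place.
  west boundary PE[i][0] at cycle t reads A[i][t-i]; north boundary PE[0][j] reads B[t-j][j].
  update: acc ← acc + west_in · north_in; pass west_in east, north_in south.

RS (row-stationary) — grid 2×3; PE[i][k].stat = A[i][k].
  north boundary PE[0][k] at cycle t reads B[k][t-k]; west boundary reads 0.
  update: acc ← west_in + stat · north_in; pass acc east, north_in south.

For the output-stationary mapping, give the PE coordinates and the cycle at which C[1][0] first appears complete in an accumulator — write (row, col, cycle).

OS — PE[1][0] is where C[1][0] collects:
  @0  [1,0]  acc 0  |  →0  ↓0
  @1  [1,0]  acc 24  |  →6  ↓4
  @2  [1,0]  acc 42  |  →9  ↓2
  @3  [1,0]  acc 57  |  →5  ↓3

(row, col, cycle) = (1, 0, 3)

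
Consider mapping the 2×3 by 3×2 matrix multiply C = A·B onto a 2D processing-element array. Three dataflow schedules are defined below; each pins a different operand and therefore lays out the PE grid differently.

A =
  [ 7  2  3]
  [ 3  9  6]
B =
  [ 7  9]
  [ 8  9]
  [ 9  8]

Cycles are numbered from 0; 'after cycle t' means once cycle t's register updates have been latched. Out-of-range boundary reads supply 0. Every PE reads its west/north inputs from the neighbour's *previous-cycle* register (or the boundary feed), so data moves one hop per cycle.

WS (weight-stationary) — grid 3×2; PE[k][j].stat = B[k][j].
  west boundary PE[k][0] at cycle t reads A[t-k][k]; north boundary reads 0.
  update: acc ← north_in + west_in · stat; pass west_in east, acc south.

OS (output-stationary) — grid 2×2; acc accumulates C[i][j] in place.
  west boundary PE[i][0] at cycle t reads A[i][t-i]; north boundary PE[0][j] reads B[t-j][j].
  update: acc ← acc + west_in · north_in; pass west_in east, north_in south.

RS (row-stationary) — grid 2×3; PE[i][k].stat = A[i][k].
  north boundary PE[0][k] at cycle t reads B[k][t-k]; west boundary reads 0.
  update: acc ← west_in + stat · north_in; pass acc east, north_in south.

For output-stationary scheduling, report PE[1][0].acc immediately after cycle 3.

OS on a 2×2 grid — tracing PE[1][0] and its feeders:
  cycle 0: PE[0][0] → acc 49, east 7, south 7
  cycle 0: PE[1][0] → acc 0, east 0, south 0
  cycle 1: PE[0][0] → acc 65, east 2, south 8
  cycle 1: PE[1][0] → acc 21, east 3, south 7
  cycle 2: PE[0][0] → acc 92, east 3, south 9
  cycle 2: PE[1][0] → acc 93, east 9, south 8
  cycle 3: PE[0][0] → acc 92, east 0, south 0
  cycle 3: PE[1][0] → acc 147, east 6, south 9

PE[1][0].acc = 147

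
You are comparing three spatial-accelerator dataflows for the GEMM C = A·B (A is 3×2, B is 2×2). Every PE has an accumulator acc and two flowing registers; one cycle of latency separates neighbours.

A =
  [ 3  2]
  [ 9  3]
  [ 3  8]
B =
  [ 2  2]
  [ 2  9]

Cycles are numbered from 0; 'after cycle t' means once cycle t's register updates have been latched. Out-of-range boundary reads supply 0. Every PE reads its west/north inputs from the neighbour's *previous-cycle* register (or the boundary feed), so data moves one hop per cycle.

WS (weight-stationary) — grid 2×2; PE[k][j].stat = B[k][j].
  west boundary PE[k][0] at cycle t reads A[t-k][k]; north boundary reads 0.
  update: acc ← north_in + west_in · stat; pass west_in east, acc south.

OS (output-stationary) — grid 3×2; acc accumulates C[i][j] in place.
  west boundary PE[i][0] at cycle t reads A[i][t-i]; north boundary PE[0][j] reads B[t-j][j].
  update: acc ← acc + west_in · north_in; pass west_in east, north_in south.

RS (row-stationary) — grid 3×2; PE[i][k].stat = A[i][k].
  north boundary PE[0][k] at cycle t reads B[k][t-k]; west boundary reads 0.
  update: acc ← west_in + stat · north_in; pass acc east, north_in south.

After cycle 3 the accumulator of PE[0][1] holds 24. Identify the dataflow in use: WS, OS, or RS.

dataflow = OS

WS [2×2] PE[0][1] across cycles:
  c0 r0c1: 0 / 0 / 0
  c1 r0c1: 6 / 3 / 6
  c2 r0c1: 18 / 9 / 18
  c3 r0c1: 6 / 3 / 6
OS [3×2] PE[0][1] across cycles:
  c0 r0c1: 0 / 0 / 0
  c1 r0c1: 6 / 3 / 2
  c2 r0c1: 24 / 2 / 9
  c3 r0c1: 24 / 0 / 0
RS [3×2] PE[0][1] across cycles:
  c0 r0c1: 0 / 0 / 0
  c1 r0c1: 10 / 10 / 2
  c2 r0c1: 24 / 24 / 9
  c3 r0c1: 0 / 0 / 0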